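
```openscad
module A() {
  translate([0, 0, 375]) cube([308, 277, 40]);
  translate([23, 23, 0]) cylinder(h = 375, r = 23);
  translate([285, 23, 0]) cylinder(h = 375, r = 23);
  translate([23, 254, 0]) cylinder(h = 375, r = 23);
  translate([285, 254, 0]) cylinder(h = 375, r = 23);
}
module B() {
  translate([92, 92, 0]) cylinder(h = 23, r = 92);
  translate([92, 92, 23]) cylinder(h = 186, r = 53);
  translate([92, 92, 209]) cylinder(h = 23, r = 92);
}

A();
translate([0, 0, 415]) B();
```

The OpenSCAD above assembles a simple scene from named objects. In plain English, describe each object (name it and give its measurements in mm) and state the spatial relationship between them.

A is a four-legged stool. The seat is 308×277 mm, 40 mm thick, top at z = 415 mm. It stands on four round legs, each 46 mm in diameter, from z = 0 to the seat underside, each leg's axis is inset half a diameter from the nearest pair of seat edges (so the leg's bounding box is flush with the corner).

B is a spool: two coaxial disc flanges of radius 92 mm and thickness 23 mm, joined by a core cylinder of radius 53 mm and height 186 mm. The lower flange rests on z = 0 and the three cylinders share a vertical axis.

The spool is on top of the stool.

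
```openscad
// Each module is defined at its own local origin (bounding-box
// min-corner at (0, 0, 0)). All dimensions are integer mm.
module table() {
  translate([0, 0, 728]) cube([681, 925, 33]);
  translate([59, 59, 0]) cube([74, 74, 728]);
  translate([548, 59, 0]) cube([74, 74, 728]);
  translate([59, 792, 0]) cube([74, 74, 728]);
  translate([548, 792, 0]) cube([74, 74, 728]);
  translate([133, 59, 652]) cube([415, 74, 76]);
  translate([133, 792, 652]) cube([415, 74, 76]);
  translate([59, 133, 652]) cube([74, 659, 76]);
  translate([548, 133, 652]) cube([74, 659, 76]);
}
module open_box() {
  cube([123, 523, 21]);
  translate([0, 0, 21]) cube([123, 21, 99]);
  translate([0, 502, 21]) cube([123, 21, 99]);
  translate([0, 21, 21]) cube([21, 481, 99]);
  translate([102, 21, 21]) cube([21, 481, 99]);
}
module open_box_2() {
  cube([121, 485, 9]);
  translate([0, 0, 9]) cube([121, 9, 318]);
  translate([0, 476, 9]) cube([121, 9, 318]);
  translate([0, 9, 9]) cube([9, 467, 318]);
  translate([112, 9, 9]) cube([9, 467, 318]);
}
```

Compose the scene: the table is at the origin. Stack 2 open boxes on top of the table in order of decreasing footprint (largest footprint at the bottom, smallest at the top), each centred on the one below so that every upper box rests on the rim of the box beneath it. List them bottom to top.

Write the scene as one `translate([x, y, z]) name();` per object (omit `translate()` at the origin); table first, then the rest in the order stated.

table();
translate([279, 201, 761]) open_box();
translate([280, 220, 881]) open_box_2();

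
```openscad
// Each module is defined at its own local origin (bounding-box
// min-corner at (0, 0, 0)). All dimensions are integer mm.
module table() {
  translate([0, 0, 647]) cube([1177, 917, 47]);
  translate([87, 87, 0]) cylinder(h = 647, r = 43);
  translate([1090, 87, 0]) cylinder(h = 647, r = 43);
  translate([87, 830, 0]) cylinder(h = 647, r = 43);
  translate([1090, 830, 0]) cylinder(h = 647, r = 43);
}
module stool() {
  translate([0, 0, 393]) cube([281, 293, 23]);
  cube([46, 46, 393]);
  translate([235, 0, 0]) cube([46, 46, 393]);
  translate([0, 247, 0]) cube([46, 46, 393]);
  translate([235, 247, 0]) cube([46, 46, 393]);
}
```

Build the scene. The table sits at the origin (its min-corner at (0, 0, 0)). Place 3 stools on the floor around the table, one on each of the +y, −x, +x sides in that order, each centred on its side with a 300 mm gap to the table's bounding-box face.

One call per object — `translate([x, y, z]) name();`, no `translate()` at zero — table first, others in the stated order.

table();
translate([448, 1217, 0]) stool();
translate([-581, 312, 0]) stool();
translate([1477, 312, 0]) stool();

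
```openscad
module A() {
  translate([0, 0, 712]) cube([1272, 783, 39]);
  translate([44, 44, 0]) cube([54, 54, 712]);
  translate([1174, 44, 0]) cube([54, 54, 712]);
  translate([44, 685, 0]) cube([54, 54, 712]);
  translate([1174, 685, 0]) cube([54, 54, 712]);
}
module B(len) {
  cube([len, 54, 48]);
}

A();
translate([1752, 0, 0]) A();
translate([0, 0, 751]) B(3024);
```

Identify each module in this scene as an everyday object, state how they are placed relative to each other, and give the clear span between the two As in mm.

Second table starts at x = 1752; first ends at x = 1272; clear span = 1752 − 1272 = 480 mm.

A is a table. B is a beam. A beam spans the tops of two tables. The clear span between the two tables is 480 mm.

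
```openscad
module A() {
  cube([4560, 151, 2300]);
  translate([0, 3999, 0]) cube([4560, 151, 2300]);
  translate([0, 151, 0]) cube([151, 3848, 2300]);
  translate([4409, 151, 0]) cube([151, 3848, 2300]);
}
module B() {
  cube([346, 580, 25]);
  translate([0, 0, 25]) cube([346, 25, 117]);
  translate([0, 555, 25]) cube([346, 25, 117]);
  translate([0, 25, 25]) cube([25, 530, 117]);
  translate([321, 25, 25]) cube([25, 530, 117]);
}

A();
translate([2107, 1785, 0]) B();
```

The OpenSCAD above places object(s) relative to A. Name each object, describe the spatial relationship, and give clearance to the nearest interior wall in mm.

Clearances: x = 1956, y = 1634; minimum 1634 mm.

A is a house frame. B is an open box. The open box sits inside the house frame, centred. The clearance to the nearest interior wall is 1634 mm.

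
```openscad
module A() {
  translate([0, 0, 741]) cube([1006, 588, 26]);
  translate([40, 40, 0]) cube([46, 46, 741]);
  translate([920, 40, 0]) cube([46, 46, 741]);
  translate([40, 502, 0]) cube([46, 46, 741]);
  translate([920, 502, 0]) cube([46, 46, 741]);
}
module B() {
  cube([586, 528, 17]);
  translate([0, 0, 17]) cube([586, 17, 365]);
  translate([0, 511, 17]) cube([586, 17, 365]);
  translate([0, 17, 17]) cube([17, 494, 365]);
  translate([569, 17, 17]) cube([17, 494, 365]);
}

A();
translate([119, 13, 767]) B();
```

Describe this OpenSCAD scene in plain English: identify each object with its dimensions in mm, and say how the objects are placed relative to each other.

A is a rectangular dining table. The top is 1006×588×26 mm with its upper surface at z = 767 mm. It stands on four 46×46 mm square legs, each inset 40 mm from the nearest pair of top edges, running from the floor to the underside of the top.

B is an open-topped rectangular box: outside dimensions 586×528×382 mm, with a uniform wall and base thickness of 17 mm. The base is a full 586×528 slab on the floor; four walls sit on top of the base. The front and back walls (the −y and +y sides) span the full width; the two side walls fit between them.

The open box is on top of the table.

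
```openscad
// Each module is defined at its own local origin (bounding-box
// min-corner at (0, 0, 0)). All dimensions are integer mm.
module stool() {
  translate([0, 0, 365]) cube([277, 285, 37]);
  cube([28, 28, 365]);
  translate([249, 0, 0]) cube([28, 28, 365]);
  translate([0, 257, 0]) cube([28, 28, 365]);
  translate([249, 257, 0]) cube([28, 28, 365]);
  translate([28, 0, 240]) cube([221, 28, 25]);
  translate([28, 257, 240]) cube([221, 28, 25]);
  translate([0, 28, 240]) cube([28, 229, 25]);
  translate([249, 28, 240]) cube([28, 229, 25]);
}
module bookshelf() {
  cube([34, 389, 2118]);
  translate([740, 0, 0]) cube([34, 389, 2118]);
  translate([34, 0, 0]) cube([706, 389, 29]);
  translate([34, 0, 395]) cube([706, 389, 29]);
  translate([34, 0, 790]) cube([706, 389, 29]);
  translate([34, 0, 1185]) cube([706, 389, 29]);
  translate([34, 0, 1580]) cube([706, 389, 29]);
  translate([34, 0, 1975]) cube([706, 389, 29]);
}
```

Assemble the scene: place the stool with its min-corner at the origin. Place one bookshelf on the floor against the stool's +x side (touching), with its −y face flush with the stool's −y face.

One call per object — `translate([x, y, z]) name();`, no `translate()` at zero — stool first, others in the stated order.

stool();
translate([277, 0, 0]) bookshelf();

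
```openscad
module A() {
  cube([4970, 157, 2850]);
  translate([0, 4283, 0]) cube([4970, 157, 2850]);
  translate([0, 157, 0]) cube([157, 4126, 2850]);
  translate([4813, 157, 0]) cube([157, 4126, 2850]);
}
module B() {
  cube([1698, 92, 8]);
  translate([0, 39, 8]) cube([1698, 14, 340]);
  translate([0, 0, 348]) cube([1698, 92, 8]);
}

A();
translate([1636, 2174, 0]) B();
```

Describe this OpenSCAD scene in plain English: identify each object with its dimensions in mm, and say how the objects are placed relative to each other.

A is the wall frame of a small rectangular building: four walls, each 2850 mm tall and 157 mm thick, enclosing a footprint 4970 mm (x) by 4440 mm (y) outside-to-outside, with no floor or roof. The front and back walls (the −y and +y sides) span the full width; the two side walls fit between them.

B is an I-beam lying along x, 1698 mm long. Overall section height 356 mm. Two flanges 92 mm wide (y) and 8 mm thick, one on the floor and one at the top; a web 14 mm thick runs between them, centred on the flange width.

The I-beam sits inside the house frame, centred.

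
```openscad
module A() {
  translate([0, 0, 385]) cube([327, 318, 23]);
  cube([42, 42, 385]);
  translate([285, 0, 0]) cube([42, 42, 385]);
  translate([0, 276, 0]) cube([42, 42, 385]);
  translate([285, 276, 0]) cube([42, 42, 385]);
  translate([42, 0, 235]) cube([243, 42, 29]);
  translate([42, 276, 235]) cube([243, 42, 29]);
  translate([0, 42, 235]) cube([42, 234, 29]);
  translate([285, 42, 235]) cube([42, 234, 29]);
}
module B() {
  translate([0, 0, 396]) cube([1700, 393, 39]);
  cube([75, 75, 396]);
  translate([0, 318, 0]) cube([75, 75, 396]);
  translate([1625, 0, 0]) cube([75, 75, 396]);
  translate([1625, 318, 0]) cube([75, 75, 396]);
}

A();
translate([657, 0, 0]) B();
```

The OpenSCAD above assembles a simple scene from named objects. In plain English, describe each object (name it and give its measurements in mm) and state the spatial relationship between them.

A is a four-legged stool. The seat is a 327×318×23 mm slab whose top surface is at z = 408 mm; four square legs, each 42×42 mm in cross-section, run from the floor (z = 0) to the underside of the seat, each flush with a corner of the seat. Four stretchers, 42 mm wide and 29 mm tall, connect adjacent legs with their undersides at z = 235 mm, each running between the inner faces of the legs it joins and aligned with the legs' outer faces on the other axis.

B is a bench: a 1700×393 mm seat slab, 39 mm thick, top at z = 435 mm, on four 75×75 mm square legs flush with the seat corners and standing on z = 0.

The bench is on the floor beside the stool on its +x side.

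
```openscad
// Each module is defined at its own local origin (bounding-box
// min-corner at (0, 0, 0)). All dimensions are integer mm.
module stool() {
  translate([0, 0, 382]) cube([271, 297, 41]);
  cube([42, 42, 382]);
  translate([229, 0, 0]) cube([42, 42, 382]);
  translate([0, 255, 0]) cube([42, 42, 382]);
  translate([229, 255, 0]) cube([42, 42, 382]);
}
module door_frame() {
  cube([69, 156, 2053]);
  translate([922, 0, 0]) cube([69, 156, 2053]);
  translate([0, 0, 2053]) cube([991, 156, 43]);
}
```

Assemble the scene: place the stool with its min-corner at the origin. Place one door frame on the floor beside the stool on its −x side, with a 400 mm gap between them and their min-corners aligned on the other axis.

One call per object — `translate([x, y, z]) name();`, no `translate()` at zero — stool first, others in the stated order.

stool();
translate([-1391, 0, 0]) door_frame();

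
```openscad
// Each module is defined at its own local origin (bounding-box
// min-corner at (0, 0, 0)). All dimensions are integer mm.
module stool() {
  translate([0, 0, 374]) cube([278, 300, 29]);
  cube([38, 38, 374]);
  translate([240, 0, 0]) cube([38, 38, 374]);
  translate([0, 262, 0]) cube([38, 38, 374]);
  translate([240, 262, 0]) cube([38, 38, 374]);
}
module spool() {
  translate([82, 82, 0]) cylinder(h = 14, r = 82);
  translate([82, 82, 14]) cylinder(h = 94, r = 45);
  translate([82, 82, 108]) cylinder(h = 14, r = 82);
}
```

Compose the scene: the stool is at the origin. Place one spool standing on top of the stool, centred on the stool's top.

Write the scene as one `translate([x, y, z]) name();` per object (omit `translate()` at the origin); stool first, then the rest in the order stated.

stool();
translate([57, 68, 403]) spool();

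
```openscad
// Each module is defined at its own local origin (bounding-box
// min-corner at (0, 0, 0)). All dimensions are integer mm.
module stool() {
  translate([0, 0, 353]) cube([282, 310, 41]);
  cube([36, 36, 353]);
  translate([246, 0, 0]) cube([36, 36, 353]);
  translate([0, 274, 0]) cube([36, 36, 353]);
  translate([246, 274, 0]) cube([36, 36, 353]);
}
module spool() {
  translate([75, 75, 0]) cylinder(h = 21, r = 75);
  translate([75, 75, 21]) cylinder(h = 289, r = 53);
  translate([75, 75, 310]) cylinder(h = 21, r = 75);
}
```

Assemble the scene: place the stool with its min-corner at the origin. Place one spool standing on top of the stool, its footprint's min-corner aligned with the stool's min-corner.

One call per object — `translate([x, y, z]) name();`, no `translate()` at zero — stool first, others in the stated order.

stool();
translate([0, 0, 394]) spool();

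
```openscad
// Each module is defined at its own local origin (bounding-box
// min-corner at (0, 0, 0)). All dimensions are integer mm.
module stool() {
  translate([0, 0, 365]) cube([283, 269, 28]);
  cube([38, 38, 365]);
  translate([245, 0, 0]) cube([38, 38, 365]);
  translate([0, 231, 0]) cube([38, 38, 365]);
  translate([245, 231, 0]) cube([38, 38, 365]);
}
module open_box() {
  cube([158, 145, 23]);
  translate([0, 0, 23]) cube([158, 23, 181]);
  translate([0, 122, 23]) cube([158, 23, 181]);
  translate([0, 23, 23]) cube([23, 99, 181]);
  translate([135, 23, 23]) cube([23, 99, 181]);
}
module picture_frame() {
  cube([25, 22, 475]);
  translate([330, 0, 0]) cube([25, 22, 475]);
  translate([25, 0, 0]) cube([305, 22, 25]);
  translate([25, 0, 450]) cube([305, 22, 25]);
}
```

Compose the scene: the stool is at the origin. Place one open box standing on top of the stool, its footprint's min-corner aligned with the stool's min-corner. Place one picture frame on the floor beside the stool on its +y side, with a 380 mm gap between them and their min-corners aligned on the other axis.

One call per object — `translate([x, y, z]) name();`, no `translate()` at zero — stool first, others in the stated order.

stool();
translate([0, 0, 393]) open_box();
translate([0, 649, 0]) picture_frame();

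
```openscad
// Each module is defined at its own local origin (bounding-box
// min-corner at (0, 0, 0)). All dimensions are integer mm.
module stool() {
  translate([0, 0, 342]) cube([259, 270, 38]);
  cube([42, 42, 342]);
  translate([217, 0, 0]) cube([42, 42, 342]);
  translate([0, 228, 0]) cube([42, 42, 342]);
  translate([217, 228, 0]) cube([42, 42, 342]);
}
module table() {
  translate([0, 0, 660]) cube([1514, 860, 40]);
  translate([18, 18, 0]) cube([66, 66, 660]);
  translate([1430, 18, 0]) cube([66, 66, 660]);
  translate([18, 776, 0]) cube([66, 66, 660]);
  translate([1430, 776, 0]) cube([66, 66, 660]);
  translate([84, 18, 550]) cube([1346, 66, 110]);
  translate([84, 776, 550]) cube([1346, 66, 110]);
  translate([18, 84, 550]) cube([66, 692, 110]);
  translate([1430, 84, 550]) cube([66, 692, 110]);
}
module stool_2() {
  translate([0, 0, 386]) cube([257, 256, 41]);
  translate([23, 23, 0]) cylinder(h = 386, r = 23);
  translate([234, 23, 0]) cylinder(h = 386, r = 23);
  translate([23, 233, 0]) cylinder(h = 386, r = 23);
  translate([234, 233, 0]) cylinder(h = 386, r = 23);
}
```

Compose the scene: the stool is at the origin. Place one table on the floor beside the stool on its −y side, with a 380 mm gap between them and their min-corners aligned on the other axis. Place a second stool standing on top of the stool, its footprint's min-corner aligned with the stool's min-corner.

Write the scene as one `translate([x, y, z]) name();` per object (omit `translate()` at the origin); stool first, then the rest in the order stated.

stool();
translate([0, -1240, 0]) table();
translate([0, 0, 380]) stool_2();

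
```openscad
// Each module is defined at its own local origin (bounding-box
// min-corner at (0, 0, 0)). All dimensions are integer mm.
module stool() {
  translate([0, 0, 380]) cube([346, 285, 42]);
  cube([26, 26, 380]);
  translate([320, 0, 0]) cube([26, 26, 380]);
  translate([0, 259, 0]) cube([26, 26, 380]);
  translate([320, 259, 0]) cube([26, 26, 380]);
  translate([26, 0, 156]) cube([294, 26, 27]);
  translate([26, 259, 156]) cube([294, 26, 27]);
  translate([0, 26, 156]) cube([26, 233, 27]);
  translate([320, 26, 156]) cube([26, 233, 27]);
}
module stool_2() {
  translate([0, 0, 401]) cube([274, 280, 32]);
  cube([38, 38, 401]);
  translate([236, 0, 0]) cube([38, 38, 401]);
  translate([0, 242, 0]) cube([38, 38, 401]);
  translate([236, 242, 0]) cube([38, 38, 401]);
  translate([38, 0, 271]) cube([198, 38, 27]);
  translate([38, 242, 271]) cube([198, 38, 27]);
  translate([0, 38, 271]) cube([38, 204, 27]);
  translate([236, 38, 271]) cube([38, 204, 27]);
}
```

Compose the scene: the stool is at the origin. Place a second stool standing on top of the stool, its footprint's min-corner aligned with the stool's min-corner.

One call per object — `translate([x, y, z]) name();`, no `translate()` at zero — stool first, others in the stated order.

stool();
translate([0, 0, 422]) stool_2();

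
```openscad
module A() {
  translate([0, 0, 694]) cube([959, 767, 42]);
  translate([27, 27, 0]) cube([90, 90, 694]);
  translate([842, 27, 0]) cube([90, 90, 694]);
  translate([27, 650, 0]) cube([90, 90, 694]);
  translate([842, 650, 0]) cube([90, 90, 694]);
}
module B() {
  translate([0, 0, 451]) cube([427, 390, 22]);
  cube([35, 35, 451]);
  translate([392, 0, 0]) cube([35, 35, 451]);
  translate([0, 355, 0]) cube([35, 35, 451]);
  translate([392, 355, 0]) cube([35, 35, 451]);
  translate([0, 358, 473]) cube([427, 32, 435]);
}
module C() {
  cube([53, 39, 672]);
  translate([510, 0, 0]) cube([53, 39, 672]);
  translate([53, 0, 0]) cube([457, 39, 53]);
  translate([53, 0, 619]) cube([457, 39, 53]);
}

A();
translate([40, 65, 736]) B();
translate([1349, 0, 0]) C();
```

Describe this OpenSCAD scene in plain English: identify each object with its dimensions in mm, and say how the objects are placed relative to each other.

A is a table with a 959×767 mm rectangular top, 42 mm thick, top surface at z = 736 mm, supported by four 90×90 mm square legs, each inset 27 mm from the nearest pair of top edges, running from the floor.

B is a chair: 427×390 mm seat, 22 mm thick, top at z = 473 mm, on four 35 mm square corner legs flush with the seat edges. A 32 mm thick backrest slab spans the full seat width, extending 435 mm above the seat top, its back face flush with the seat's +y edge.

C is a rectangular picture frame lying in the x–z plane (depth along y). The opening is 457 mm wide (x) by 566 mm tall (z), surrounded by a border 53 mm wide on all four sides. The frame is 39 mm deep and is made of two full-height vertical stiles with two horizontal rails fitted between them.

The chair is on top of the table. The picture frame is on the floor beside the table on its +x side.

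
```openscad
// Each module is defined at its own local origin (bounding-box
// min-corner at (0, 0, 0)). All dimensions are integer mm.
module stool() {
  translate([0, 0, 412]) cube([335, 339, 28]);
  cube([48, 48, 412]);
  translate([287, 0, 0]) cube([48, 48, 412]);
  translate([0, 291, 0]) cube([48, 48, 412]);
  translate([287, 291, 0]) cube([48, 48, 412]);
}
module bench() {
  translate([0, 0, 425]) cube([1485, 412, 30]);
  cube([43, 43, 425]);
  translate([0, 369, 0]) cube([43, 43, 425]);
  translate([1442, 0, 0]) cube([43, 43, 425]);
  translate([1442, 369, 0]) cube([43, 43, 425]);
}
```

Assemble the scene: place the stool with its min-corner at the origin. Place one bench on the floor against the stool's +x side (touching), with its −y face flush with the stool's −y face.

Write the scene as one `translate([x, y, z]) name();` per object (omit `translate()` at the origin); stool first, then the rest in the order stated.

stool();
translate([335, 0, 0]) bench();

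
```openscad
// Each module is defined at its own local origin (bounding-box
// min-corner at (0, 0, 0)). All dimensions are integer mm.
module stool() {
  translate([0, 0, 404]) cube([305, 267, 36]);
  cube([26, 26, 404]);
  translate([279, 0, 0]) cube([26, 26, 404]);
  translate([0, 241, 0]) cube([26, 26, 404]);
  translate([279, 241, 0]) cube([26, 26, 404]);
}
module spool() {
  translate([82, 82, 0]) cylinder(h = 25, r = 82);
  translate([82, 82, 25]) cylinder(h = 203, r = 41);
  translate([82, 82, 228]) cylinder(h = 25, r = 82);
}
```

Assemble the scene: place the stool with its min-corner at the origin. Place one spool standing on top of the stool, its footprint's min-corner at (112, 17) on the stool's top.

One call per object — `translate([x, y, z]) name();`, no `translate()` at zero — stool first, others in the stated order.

stool();
translate([112, 17, 440]) spool();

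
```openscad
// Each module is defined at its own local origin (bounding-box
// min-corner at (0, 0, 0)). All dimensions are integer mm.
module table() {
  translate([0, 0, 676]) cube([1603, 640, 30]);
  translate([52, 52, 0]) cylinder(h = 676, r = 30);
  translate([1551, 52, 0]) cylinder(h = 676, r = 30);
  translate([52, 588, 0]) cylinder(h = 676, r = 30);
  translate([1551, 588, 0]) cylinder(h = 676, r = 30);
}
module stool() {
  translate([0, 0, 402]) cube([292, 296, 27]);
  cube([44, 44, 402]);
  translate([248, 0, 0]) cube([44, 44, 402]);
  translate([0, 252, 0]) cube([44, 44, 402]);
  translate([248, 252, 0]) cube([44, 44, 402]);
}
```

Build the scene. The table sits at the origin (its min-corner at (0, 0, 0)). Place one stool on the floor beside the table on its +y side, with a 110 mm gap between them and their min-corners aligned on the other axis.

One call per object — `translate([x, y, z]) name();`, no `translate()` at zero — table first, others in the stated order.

table();
translate([0, 750, 0]) stool();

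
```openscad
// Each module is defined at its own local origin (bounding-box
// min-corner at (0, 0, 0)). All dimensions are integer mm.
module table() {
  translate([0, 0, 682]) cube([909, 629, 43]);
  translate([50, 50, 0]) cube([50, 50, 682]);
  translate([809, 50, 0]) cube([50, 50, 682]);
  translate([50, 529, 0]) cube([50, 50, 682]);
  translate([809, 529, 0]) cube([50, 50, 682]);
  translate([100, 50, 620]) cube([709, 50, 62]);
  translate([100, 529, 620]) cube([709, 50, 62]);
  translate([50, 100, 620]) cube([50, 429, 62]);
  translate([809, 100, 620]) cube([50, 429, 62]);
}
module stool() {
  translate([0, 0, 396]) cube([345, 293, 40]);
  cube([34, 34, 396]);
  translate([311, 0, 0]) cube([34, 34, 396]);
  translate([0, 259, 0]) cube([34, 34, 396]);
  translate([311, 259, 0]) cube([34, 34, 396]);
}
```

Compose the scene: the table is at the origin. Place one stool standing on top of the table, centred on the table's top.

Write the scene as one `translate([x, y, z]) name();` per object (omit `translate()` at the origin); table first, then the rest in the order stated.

table();
translate([282, 168, 725]) stool();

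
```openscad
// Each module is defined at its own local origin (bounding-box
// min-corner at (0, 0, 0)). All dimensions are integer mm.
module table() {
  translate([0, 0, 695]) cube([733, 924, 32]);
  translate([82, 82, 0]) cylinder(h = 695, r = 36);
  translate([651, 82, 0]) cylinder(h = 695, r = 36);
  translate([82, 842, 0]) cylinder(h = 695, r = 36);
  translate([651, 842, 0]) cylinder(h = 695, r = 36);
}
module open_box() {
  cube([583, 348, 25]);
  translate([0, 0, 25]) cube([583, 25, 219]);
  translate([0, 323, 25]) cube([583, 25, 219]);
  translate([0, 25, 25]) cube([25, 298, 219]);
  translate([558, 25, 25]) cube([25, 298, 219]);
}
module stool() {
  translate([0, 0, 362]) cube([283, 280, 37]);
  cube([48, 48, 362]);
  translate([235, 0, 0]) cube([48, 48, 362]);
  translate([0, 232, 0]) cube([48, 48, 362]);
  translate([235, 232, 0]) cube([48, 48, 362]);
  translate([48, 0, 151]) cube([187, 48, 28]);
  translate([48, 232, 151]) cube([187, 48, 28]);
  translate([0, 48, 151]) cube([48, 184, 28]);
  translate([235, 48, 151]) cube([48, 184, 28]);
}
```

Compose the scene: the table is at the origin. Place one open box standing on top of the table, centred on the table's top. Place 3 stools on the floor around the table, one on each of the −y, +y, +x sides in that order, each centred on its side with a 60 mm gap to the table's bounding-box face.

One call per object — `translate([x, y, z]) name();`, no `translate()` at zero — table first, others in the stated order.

table();
translate([75, 288, 727]) open_box();
translate([225, -340, 0]) stool();
translate([225, 984, 0]) stool();
translate([793, 322, 0]) stool();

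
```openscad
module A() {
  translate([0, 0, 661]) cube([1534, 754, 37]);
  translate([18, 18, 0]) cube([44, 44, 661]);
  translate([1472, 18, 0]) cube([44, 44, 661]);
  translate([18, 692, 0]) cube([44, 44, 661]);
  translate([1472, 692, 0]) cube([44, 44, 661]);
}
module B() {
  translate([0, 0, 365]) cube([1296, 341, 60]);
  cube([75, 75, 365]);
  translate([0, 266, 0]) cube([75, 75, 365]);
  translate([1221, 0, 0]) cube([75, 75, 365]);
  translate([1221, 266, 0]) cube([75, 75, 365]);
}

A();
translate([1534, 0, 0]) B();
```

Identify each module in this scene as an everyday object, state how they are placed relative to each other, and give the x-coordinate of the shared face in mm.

The table's +x face and the bench's −x face are both at x = 1534 mm.

A is a table. B is a bench. The bench is against the table's +x side, with their −y faces flush. The x-coordinate of the shared face is 1534 mm.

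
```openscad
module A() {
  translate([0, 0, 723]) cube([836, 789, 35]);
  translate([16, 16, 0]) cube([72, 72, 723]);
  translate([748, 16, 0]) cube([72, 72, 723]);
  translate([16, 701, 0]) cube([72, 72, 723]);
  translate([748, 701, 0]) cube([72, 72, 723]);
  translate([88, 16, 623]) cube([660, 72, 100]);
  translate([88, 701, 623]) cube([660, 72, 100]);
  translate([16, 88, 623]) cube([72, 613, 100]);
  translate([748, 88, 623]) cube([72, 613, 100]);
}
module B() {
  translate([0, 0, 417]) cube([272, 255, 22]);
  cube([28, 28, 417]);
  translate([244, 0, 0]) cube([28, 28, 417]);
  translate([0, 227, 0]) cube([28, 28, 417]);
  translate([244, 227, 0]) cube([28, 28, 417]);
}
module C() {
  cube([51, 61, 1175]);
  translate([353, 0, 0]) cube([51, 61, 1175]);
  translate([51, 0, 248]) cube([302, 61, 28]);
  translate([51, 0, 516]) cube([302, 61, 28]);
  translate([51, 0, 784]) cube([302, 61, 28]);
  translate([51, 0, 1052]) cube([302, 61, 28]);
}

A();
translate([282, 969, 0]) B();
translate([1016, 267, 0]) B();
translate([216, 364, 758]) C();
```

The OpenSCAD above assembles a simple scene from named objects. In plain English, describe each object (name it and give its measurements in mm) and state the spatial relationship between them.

A is a table: top 836 mm (x) × 789 mm (y), 35 mm thick, upper face at z = 758 mm, on four 72×72 mm square legs, each inset 16 mm from the nearest pair of top edges, running from z = 0 to the bottom of the top. Four apron rails, 72 mm thick and 100 mm tall, run between adjacent legs with their top edges flush with the underside of the top and their outer faces flush with the legs' outer faces.

B is a four-legged stool. The seat is 272×255 mm, 22 mm thick, top at z = 439 mm. It stands on four square legs, each 28×28 mm in cross-section, from z = 0 to the seat underside, each flush with a corner of the seat.

C is a straight ladder. Two 51×61 mm vertical rails, 1175 mm tall, stand 404 mm apart (outside-to-outside) with their front faces coplanar on the −y side. 4 rungs, each 61 mm deep and 28 mm tall, span between the inner faces of the rails, front faces flush with the rails. The lowest rung's underside is at z = 248 mm and rungs are spaced 268 mm apart (underside to underside).

Two stools sit around the table at the +y, +x sides. The ladder is on top of the table, centred.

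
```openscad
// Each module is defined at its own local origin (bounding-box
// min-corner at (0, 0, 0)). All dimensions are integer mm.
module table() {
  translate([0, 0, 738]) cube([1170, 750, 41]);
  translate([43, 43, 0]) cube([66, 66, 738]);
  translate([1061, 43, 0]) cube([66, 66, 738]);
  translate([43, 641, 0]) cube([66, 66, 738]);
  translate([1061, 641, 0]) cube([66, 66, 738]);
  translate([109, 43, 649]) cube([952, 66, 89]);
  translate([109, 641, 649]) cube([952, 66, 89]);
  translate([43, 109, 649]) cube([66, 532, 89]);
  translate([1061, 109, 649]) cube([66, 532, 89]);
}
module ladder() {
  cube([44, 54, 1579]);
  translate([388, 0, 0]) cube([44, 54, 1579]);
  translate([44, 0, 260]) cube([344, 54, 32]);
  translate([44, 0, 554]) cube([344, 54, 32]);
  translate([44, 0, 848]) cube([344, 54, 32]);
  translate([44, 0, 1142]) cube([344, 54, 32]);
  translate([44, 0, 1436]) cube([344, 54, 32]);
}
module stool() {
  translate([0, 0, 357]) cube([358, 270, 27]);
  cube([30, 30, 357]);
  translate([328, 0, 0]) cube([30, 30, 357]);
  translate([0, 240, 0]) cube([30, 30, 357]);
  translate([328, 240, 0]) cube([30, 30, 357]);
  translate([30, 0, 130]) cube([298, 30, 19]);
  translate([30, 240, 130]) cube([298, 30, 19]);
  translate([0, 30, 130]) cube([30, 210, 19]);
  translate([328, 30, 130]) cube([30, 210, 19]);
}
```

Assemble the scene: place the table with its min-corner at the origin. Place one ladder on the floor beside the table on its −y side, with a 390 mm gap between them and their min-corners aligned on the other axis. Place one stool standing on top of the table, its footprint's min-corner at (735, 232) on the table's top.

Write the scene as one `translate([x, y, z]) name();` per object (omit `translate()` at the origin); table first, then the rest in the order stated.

table();
translate([0, -444, 0]) ladder();
translate([735, 232, 779]) stool();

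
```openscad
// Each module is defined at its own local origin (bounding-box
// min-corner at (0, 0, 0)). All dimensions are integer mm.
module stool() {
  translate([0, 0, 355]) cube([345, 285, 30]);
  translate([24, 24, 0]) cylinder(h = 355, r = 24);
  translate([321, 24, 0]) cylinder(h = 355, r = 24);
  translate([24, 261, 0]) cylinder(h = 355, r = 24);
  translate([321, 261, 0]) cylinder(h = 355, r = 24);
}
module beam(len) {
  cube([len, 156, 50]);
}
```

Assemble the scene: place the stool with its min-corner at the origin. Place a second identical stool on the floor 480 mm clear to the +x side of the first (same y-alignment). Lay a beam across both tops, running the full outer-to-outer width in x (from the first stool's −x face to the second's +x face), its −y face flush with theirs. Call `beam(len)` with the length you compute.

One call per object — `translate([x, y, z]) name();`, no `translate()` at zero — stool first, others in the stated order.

stool();
translate([825, 0, 0]) stool();
translate([0, 0, 385]) beam(1170);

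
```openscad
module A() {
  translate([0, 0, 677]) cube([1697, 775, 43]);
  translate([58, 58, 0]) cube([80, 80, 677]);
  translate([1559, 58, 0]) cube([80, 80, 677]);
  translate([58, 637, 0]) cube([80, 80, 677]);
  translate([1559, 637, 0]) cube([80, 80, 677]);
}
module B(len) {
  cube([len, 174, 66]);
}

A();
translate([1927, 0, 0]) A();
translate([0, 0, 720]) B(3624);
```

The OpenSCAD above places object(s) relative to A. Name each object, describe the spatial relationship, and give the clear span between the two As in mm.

Second table starts at x = 1927; first ends at x = 1697; clear span = 1927 − 1697 = 230 mm.

A is a table. B is a beam. A beam spans the tops of two tables. The clear span between the two tables is 230 mm.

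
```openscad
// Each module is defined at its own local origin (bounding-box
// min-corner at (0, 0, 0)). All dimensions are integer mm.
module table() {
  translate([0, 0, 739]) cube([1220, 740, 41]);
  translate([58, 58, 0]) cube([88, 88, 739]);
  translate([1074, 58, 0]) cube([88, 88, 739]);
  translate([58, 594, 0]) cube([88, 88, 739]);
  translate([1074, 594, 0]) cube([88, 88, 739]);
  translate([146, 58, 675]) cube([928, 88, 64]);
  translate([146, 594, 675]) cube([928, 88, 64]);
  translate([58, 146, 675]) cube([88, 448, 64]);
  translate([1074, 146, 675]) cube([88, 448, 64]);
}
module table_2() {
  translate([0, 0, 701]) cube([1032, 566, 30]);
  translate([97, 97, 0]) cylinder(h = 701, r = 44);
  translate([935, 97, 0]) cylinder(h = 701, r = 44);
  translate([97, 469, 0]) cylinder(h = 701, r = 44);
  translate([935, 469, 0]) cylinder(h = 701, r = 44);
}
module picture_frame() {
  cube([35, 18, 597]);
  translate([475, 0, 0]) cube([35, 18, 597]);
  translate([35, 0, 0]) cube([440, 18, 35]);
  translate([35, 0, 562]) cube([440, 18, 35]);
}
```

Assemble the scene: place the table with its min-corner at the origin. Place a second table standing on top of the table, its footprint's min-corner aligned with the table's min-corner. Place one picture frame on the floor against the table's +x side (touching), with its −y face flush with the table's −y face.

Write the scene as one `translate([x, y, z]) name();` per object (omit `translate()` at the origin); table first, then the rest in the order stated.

table();
translate([0, 0, 780]) table_2();
translate([1220, 0, 0]) picture_frame();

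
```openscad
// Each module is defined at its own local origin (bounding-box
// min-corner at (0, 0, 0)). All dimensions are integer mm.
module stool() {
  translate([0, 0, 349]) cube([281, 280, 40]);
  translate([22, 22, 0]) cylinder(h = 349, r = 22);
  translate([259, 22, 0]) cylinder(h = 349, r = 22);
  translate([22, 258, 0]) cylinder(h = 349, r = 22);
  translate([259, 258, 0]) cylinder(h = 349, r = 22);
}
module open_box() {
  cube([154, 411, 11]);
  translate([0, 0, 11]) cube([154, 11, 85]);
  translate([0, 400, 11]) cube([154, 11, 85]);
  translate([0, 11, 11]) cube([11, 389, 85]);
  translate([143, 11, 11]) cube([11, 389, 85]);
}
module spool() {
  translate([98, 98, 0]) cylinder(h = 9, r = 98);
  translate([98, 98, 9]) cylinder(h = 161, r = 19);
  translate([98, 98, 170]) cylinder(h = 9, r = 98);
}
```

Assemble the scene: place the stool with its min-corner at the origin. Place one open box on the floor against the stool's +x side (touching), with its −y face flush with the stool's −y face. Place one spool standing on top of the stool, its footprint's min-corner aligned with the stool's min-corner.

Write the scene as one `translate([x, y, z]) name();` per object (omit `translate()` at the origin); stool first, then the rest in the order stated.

stool();
translate([281, 0, 0]) open_box();
translate([0, 0, 389]) spool();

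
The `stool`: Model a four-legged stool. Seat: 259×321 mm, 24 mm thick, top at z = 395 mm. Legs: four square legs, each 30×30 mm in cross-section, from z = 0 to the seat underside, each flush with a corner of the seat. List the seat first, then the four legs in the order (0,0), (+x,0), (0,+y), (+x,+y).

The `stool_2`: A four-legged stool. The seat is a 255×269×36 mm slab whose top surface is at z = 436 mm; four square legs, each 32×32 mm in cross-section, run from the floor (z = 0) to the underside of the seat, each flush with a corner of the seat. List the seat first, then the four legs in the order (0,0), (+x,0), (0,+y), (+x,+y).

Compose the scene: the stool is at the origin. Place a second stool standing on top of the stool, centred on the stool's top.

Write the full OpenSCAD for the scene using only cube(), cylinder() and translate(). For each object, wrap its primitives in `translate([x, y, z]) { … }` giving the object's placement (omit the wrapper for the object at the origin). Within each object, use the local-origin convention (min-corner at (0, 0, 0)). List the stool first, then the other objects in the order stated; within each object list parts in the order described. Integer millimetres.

translate([0, 0, 371]) cube([259, 321, 24]);
cube([30, 30, 371]);
translate([229, 0, 0]) cube([30, 30, 371]);
translate([0, 291, 0]) cube([30, 30, 371]);
translate([229, 291, 0]) cube([30, 30, 371]);
translate([2, 26, 395]) {
  translate([0, 0, 400]) cube([255, 269, 36]);
  cube([32, 32, 400]);
  translate([223, 0, 0]) cube([32, 32, 400]);
  translate([0, 237, 0]) cube([32, 32, 400]);
  translate([223, 237, 0]) cube([32, 32, 400]);
}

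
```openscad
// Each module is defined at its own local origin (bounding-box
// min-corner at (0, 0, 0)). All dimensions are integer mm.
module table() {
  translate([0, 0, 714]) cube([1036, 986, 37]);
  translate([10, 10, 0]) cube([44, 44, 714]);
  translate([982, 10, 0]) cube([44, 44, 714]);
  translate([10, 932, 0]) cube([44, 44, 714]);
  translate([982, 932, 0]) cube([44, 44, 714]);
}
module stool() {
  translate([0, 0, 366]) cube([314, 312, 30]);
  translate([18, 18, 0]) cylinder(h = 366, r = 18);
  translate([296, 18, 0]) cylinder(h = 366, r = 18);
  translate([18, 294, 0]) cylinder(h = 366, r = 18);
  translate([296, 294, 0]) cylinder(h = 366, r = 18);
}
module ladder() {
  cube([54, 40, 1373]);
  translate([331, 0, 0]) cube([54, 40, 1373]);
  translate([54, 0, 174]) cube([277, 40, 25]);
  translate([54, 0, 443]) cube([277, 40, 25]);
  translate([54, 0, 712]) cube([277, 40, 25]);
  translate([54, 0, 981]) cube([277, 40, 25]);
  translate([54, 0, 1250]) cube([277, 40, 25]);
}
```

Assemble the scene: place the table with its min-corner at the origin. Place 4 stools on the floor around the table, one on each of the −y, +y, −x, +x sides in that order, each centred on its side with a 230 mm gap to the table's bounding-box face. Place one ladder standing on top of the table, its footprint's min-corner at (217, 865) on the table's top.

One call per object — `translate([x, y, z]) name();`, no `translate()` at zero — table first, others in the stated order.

table();
translate([361, -542, 0]) stool();
translate([361, 1216, 0]) stool();
translate([-544, 337, 0]) stool();
translate([1266, 337, 0]) stool();
translate([217, 865, 751]) ladder();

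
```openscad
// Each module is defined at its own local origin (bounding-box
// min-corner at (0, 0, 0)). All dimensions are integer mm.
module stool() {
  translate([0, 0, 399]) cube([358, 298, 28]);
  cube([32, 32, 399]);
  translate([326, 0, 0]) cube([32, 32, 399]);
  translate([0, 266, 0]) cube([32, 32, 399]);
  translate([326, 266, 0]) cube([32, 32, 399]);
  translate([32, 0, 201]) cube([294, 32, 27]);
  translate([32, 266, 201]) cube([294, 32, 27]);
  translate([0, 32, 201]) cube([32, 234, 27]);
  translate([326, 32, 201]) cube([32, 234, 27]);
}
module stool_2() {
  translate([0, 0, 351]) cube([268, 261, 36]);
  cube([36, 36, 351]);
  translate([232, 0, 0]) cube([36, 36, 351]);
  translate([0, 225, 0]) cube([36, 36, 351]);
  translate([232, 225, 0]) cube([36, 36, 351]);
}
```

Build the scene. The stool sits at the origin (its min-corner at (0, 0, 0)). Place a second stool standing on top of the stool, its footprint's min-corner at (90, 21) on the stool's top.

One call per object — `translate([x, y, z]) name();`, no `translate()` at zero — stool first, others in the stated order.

stool();
translate([90, 21, 427]) stool_2();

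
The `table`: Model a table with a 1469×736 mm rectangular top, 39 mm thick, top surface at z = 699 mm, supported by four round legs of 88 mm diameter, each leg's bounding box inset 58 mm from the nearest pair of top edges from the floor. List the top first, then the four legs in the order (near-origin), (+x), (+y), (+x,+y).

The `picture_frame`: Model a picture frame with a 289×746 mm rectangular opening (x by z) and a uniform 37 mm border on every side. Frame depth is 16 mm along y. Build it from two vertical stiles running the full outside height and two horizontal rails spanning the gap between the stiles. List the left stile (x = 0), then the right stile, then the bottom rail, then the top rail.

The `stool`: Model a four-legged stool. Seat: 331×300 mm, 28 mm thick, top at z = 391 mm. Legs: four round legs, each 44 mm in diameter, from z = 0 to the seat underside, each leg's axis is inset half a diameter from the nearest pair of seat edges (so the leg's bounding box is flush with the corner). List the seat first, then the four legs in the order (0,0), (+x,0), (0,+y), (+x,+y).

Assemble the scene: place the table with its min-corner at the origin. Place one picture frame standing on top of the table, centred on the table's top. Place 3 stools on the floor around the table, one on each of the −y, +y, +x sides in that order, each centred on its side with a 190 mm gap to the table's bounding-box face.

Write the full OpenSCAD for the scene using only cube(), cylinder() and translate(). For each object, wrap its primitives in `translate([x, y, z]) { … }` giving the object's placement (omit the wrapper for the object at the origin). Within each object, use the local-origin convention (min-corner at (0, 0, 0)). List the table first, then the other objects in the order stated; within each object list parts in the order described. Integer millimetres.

translate([0, 0, 660]) cube([1469, 736, 39]);
translate([102, 102, 0]) cylinder(h = 660, r = 44);
translate([1367, 102, 0]) cylinder(h = 660, r = 44);
translate([102, 634, 0]) cylinder(h = 660, r = 44);
translate([1367, 634, 0]) cylinder(h = 660, r = 44);
translate([553, 360, 699]) {
  cube([37, 16, 820]);
  translate([326, 0, 0]) cube([37, 16, 820]);
  translate([37, 0, 0]) cube([289, 16, 37]);
  translate([37, 0, 783]) cube([289, 16, 37]);
}
translate([569, -490, 0]) {
  translate([0, 0, 363]) cube([331, 300, 28]);
  translate([22, 22, 0]) cylinder(h = 363, r = 22);
  translate([309, 22, 0]) cylinder(h = 363, r = 22);
  translate([22, 278, 0]) cylinder(h = 363, r = 22);
  translate([309, 278, 0]) cylinder(h = 363, r = 22);
}
translate([569, 926, 0]) {
  translate([0, 0, 363]) cube([331, 300, 28]);
  translate([22, 22, 0]) cylinder(h = 363, r = 22);
  translate([309, 22, 0]) cylinder(h = 363, r = 22);
  translate([22, 278, 0]) cylinder(h = 363, r = 22);
  translate([309, 278, 0]) cylinder(h = 363, r = 22);
}
translate([1659, 218, 0]) {
  translate([0, 0, 363]) cube([331, 300, 28]);
  translate([22, 22, 0]) cylinder(h = 363, r = 22);
  translate([309, 22, 0]) cylinder(h = 363, r = 22);
  translate([22, 278, 0]) cylinder(h = 363, r = 22);
  translate([309, 278, 0]) cylinder(h = 363, r = 22);
}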